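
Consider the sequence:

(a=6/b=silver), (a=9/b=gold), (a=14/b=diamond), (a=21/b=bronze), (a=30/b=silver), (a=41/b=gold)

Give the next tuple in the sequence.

A goes 6, 9, 14, 21, 30, 41 → 54 (differences are 3, 5, 7, … (increasing by 2 each time)).
B: repeats silver → gold → diamond → bronze; silver, gold, diamond, bronze, silver, gold → diamond.
So the next tuple is (a=54/b=diamond).

(a=54/b=diamond)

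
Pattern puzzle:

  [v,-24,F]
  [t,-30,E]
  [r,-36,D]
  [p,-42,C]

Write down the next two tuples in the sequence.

First letter: v, t, r, p → n → l (letters move back 2 places in the alphabet).
Second entry: −6 each step, so -24, -30, -36, -42 → -48 → -54.
Second letter goes F, E, D, C → B → A (letters move back 1 place in the alphabet).
Putting the parts together: [n,-48,B] and then [l,-54,A].

[n,-48,B], [l,-54,A]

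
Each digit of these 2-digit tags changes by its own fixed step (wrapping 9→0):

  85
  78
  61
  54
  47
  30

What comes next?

23

First digit: −1 each step, mod 10; 8, 7, 6, 5, 4, 3 → 2.
Second digit: +3 each step, mod 10; 5, 8, 1, 4, 7, 0 → 3.
So the next tag is 23.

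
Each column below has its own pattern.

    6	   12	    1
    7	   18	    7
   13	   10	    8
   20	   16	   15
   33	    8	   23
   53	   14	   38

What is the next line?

First component: 6, 7, 13, 20, 33, 53 → 86 (each term is the sum of the two before it).
Second component: 12, 18, 10, 16, 8, 14 → 6 (alternating steps +6, −8, +6, −8, …).
Third component: 1, 7, 8, 15, 23, 38 → 61 (each term is the sum of the two before it).
So the next line is 86  6  61.

86  6  61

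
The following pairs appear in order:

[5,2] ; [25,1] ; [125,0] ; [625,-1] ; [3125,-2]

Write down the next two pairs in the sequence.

[15625,-3], [78125,-4]

First slot: 5, 25, 125, 625, 3125 → 15625 → 78125 (×5 each step).
Second slot goes 2, 1, 0, -1, -2 → -3 → -4 (−1 each step).
So the next two pairs are [15625,-3] and [78125,-4].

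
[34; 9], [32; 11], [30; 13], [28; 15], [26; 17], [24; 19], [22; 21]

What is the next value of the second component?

23

First component: −2 each step; 34, 32, 30, 28, 26, 24, 22 → 20.
Second component: together with the first component always sums to 43, so 9, 11, 13, 15, 17, 19, 21 → 23.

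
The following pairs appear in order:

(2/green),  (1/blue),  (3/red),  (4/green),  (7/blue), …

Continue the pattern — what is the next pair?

(11/red)

First part: each term is the sum of the two before it, so 2, 1, 3, 4, 7 → 11.
For the colour, repeats green → blue → red: green, blue, red, green, blue → red.
Putting it together: (11/red).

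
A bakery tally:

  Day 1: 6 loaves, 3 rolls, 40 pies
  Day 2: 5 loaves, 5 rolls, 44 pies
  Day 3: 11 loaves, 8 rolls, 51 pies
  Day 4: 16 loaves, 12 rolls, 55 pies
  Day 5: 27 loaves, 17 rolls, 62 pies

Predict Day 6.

Loaves: each term is the sum of the two before it, so 6, 5, 11, 16, 27 → 43.
Rolls — differences are 2, 3, 4, … (increasing by 1 each time): 3, 5, 8, 12, 17 → 23.
Pies: alternating steps +4, +7, +4, +7, …; 40, 44, 51, 55, 62 → 66.
Combining the parts gives 43 loaves, 23 rolls, 66 pies.

43 loaves, 23 rolls, 66 pies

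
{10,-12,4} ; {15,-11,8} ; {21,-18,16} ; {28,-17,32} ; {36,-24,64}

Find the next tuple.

{45,-23,128}

First part: differences are 5, 6, 7, … (increasing by 1 each time); 10, 15, 21, 28, 36 → 45.
Second part: -12, -11, -18, -17, -24 → -23 (alternating steps +1, −7, +1, −7, …).
For the third part, ×2 each step: 4, 8, 16, 32, 64 → 128.
Putting it together: {45,-23,128}.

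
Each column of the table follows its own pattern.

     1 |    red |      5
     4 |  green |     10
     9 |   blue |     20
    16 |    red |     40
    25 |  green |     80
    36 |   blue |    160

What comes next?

49  red  320

First component: perfect squares: 1², 2², 3², …, so 1, 4, 9, 16, 25, 36 → 49.
Colour: repeats red → green → blue, so red, green, blue, red, green, blue → red.
Third component: 5, 10, 20, 40, 80, 160 → 320 (×2 each step).
Combining the parts gives 49  red  320.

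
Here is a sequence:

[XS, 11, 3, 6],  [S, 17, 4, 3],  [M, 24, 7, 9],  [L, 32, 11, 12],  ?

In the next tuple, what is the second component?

Size: runs through clothing sizes XS→XL; XS, S, M, L → XL.
Second component: differences are 6, 7, 8, … (increasing by 1 each time), so 11, 17, 24, 32 → 41.
Third component goes 3, 4, 7, 11 → 18 (each term is the sum of the two before it).
Fourth component goes 6, 3, 9, 12 → 21 (each term is the sum of the two before it).

41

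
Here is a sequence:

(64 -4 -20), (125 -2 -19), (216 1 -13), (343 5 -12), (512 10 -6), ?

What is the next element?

First part: perfect cubes: 4³, 5³, 6³, …; 64, 125, 216, 343, 512 → 729.
Second part: differences are 2, 3, 4, … (increasing by 1 each time), so -4, -2, 1, 5, 10 → 16.
Third part — alternating steps +1, +6, +1, +6, …: -20, -19, -13, -12, -6 → -5.
Putting it together: (729 16 -5).

(729 16 -5)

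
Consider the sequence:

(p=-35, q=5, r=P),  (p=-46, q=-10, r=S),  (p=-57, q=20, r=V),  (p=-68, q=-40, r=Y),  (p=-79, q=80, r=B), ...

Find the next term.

(p=-90, q=-160, r=E)

P goes -35, -46, -57, -68, -79 → -90 (−11 each step).
Q: ×(-2) each step, so 5, -10, 20, -40, 80 → -160.
For the r, letters move forward 3 places in the alphabet, wrapping Z→A: P, S, V, Y, B → E.
So the next term is (p=-90, q=-160, r=E).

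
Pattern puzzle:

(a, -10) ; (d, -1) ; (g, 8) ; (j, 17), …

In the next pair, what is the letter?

m

Letter: letters move forward 3 places in the alphabet, so a, d, g, j → m.
For the second part, +9 each step: -10, -1, 8, 17 → 26.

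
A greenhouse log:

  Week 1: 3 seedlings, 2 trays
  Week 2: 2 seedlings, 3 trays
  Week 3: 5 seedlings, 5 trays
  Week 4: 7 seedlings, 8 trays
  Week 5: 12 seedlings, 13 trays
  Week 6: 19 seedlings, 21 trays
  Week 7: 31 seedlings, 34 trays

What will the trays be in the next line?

55

For the seedlings, each term is the sum of the two before it: 3, 2, 5, 7, 12, 19, 31 → 50.
Trays — each term is the sum of the two before it: 2, 3, 5, 8, 13, 21, 34 → 55.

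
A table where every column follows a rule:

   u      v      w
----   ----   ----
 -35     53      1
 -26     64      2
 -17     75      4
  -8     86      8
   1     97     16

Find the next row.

10  108  32

Column u goes -35, -26, -17, -8, 1 → 10 (+9 each step).
For the column v, +11 each step: 53, 64, 75, 86, 97 → 108.
Column w: ×2 each step, so 1, 2, 4, 8, 16 → 32.
Putting it together: 10  108  32.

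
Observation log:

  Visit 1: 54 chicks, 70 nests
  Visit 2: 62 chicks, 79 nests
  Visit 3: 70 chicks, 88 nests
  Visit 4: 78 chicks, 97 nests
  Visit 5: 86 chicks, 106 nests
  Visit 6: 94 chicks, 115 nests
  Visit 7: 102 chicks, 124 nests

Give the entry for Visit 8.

110 chicks, 133 nests

Chicks — +8 each step: 54, 62, 70, 78, 86, 94, 102 → 110.
Nests — +9 each step: 70, 79, 88, 97, 106, 115, 124 → 133.
Putting it together: 110 chicks, 133 nests.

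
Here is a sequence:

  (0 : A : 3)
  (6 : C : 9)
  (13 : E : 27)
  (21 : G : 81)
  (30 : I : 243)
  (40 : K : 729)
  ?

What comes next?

(51 : M : 2187)

First entry — differences are 6, 7, 8, … (increasing by 1 each time): 0, 6, 13, 21, 30, 40 → 51.
For the letter, letters move forward 2 places in the alphabet: A, C, E, G, I, K → M.
Third entry goes 3, 9, 27, 81, 243, 729 → 2187 (×3 each step).
Combining the parts gives (51 : M : 2187).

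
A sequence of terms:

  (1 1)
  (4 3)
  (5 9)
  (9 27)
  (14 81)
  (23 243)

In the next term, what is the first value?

37

First value: each term is the sum of the two before it, so 1, 4, 5, 9, 14, 23 → 37.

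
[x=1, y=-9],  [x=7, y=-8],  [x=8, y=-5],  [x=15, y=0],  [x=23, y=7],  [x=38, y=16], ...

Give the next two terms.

For the x, each term is the sum of the two before it: 1, 7, 8, 15, 23, 38 → 61 → 99.
Y: differences are 1, 3, 5, … (increasing by 2 each time); -9, -8, -5, 0, 7, 16 → 27 → 40.
Putting the parts together: [x=61, y=27] and then [x=99, y=40].

[x=61, y=27], [x=99, y=40]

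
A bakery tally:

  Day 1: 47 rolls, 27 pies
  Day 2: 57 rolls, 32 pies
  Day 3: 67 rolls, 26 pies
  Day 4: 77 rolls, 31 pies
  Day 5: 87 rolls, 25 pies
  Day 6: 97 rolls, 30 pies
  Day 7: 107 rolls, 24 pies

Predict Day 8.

117 rolls, 29 pies

Rolls: 47, 57, 67, 77, 87, 97, 107 → 117 (+10 each step).
Pies: 27, 32, 26, 31, 25, 30, 24 → 29 (alternating steps +5, −6, +5, −6, …).
So the next row is 117 rolls, 29 pies.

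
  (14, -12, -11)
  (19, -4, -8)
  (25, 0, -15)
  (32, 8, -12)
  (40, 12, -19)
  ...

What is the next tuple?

(49, 20, -16)

First component: 14, 19, 25, 32, 40 → 49 (differences are 5, 6, 7, … (increasing by 1 each time)).
Second component: alternating steps +8, +4, +8, +4, …; -12, -4, 0, 8, 12 → 20.
Third component: -11, -8, -15, -12, -19 → -16 (alternating steps +3, −7, +3, −7, …).
So the next tuple is (49, 20, -16).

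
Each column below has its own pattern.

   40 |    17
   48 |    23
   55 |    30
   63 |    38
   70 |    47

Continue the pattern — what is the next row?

78  57

First component: alternating steps +8, +7, +8, +7, …, so 40, 48, 55, 63, 70 → 78.
Second component — differences are 6, 7, 8, … (increasing by 1 each time): 17, 23, 30, 38, 47 → 57.
So the next row is 78  57.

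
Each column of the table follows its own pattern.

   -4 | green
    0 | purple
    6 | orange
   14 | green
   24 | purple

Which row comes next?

36  orange

First component — differences are 4, 6, 8, … (increasing by 2 each time): -4, 0, 6, 14, 24 → 36.
Colour — repeats green → purple → orange: green, purple, orange, green, purple → orange.
Combining the parts gives 36  orange.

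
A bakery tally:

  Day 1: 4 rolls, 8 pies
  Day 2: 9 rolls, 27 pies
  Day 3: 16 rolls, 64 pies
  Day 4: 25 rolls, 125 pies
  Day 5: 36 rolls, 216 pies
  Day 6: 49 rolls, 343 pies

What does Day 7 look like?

64 rolls, 512 pies

Rolls: 4, 9, 16, 25, 36, 49 → 64 (perfect squares: 2², 3², 4², …).
Pies: perfect cubes: 2³, 3³, 4³, …, so 8, 27, 64, 125, 216, 343 → 512.
So the next row is 64 rolls, 512 pies.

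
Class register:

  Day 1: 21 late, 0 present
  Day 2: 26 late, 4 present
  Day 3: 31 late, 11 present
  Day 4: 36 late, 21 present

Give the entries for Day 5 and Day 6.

Late goes 21, 26, 31, 36 → 41 → 46 (+5 each step).
Present: 0, 4, 11, 21 → 34 → 50 (differences are 4, 7, 10, … (increasing by 3 each time)).
Putting the parts together: 41 late, 34 present and then 46 late, 50 present.

41 late, 34 present; 46 late, 50 present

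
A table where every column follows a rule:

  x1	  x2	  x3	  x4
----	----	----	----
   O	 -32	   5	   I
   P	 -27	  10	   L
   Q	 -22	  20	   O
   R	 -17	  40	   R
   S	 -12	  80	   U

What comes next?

T  -7  160  X

For the column x1, letters move forward 1 place in the alphabet: O, P, Q, R, S → T.
Column x2 goes -32, -27, -22, -17, -12 → -7 (+5 each step).
Column x3: ×2 each step, so 5, 10, 20, 40, 80 → 160.
Column x4 — letters move forward 3 places in the alphabet: I, L, O, R, U → X.
Putting it together: T  -7  160  X.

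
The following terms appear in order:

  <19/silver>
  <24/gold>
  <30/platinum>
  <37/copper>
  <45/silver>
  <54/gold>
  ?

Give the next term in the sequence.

First component — differences are 5, 6, 7, … (increasing by 1 each time): 19, 24, 30, 37, 45, 54 → 64.
Metal goes silver, gold, platinum, copper, silver, gold → platinum (repeats silver → gold → platinum → copper).
Combining the parts gives <64/platinum>.

<64/platinum>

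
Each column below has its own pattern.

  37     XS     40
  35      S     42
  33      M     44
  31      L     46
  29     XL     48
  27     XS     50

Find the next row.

25  S  52

First component — −2 each step: 37, 35, 33, 31, 29, 27 → 25.
Size goes XS, S, M, L, XL, XS → S (repeats XS → S → M → L → XL).
Third component: together with the first component always sums to 77, so 40, 42, 44, 46, 48, 50 → 52.
Putting it together: 25  S  52.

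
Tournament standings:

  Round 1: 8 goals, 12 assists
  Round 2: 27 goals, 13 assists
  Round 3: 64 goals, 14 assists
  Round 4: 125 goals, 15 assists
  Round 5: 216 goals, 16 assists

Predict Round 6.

343 goals, 17 assists

Goals: perfect cubes: 2³, 3³, 4³, …, so 8, 27, 64, 125, 216 → 343.
Assists: +1 each step, so 12, 13, 14, 15, 16 → 17.
So the next record is 343 goals, 17 assists.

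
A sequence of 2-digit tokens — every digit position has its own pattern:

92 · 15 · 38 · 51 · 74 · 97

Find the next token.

First digit — +2 each step, mod 10: 9, 1, 3, 5, 7, 9 → 1.
For the second digit, +3 each step, mod 10: 2, 5, 8, 1, 4, 7 → 0.
So the next token is 10.

10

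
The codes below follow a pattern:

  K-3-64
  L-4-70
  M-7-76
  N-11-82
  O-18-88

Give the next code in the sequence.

Letter: letters move forward 1 place in the alphabet, so K, L, M, N, O → P.
For the second component, each term is the sum of the two before it: 3, 4, 7, 11, 18 → 29.
Third component: +6 each step; 64, 70, 76, 82, 88 → 94.
Putting it together: P-29-94.

P-29-94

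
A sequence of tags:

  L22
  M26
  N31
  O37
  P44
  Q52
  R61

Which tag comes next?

S71

Letter: L, M, N, O, P, Q, R → S (letters move forward 1 place in the alphabet).
Second component goes 22, 26, 31, 37, 44, 52, 61 → 71 (differences are 4, 5, 6, … (increasing by 1 each time)).
Putting it together: S71.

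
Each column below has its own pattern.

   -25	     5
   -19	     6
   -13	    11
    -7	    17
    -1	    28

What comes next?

First component goes -25, -19, -13, -7, -1 → 5 (+6 each step).
Second component: 5, 6, 11, 17, 28 → 45 (each term is the sum of the two before it).
So the next line is 5  45.

5  45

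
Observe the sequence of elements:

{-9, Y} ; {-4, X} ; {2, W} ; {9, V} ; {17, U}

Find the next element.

{26, T}

First value — differences are 5, 6, 7, … (increasing by 1 each time): -9, -4, 2, 9, 17 → 26.
For the letter, letters move back 1 place in the alphabet: Y, X, W, V, U → T.
Combining the parts gives {26, T}.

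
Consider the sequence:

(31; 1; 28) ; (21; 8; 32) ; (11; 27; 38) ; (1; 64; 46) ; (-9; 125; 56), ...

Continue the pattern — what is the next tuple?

(-19; 216; 68)

For the first slot, −10 each step: 31, 21, 11, 1, -9 → -19.
Second slot goes 1, 8, 27, 64, 125 → 216 (perfect cubes: 1³, 2³, 3³, …).
Third slot: differences are 4, 6, 8, … (increasing by 2 each time); 28, 32, 38, 46, 56 → 68.
Combining the parts gives (-19; 216; 68).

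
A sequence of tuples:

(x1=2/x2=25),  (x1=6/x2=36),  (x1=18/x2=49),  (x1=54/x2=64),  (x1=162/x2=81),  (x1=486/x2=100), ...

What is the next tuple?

(x1=1458/x2=121)

X1: ×3 each step, so 2, 6, 18, 54, 162, 486 → 1458.
X2 goes 25, 36, 49, 64, 81, 100 → 121 (perfect squares: 5², 6², 7², …).
Putting it together: (x1=1458/x2=121).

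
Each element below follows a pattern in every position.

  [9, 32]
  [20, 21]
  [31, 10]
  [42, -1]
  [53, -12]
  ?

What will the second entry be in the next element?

-23

First entry: +11 each step; 9, 20, 31, 42, 53 → 64.
Second entry: 32, 21, 10, -1, -12 → -23 (together with the first entry always sums to 41).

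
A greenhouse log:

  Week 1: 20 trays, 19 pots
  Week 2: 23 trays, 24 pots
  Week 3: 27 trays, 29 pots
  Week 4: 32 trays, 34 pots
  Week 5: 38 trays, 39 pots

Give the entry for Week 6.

Trays — differences are 3, 4, 5, … (increasing by 1 each time): 20, 23, 27, 32, 38 → 45.
Pots — +5 each step: 19, 24, 29, 34, 39 → 44.
Combining the parts gives 45 trays, 44 pots.

45 trays, 44 pots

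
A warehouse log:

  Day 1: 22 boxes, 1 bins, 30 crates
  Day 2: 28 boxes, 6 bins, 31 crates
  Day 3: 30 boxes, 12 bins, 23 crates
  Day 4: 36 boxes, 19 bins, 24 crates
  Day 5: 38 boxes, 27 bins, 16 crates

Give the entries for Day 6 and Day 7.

Boxes: alternating steps +6, +2, +6, +2, …; 22, 28, 30, 36, 38 → 44 → 46.
Bins — differences are 5, 6, 7, … (increasing by 1 each time): 1, 6, 12, 19, 27 → 36 → 46.
Crates: 30, 31, 23, 24, 16 → 17 → 9 (alternating steps +1, −8, +1, −8, …).
So the next two rows are 44 boxes, 36 bins, 17 crates and 46 boxes, 46 bins, 9 crates.

44 boxes, 36 bins, 17 crates; 46 boxes, 46 bins, 9 crates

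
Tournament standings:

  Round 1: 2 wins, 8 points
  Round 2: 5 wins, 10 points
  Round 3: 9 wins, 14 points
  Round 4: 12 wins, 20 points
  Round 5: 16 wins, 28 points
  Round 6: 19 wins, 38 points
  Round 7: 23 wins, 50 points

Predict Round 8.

Wins — alternating steps +3, +4, +3, +4, …: 2, 5, 9, 12, 16, 19, 23 → 26.
Points: differences are 2, 4, 6, … (increasing by 2 each time), so 8, 10, 14, 20, 28, 38, 50 → 64.
So the next line is 26 wins, 64 points.

26 wins, 64 points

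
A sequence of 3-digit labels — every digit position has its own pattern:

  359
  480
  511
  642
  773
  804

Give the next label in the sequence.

First digit: +1 each step, mod 10, so 3, 4, 5, 6, 7, 8 → 9.
For the second digit, +3 each step, mod 10: 5, 8, 1, 4, 7, 0 → 3.
For the third digit, +1 each step, mod 10: 9, 0, 1, 2, 3, 4 → 5.
So the next label is 935.

935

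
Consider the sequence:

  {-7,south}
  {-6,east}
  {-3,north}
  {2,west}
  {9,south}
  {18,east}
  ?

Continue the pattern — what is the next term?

First coordinate goes -7, -6, -3, 2, 9, 18 → 29 (differences are 1, 3, 5, … (increasing by 2 each time)).
Direction: repeats south → east → north → west; south, east, north, west, south, east → north.
Putting it together: {29,north}.

{29,north}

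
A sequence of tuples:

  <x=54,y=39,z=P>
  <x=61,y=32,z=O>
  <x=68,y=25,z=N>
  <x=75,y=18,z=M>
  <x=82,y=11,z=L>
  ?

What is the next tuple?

<x=89,y=4,z=K>

X — +7 each step: 54, 61, 68, 75, 82 → 89.
Y: together with the x always sums to 93; 39, 32, 25, 18, 11 → 4.
Z — letters move back 1 place in the alphabet: P, O, N, M, L → K.
So the next tuple is <x=89,y=4,z=K>.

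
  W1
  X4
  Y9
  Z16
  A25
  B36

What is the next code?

Letter goes W, X, Y, Z, A, B → C (letters move forward 1 place in the alphabet, wrapping Z→A).
Second component: 1, 4, 9, 16, 25, 36 → 49 (perfect squares: 1², 2², 3², …).
Combining the parts gives C49.

C49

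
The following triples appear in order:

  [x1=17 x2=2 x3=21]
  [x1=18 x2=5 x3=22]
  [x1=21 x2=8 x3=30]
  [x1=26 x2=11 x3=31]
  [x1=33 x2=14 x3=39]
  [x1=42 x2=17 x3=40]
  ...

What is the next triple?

X1: differences are 1, 3, 5, … (increasing by 2 each time), so 17, 18, 21, 26, 33, 42 → 53.
X2 — +3 each step: 2, 5, 8, 11, 14, 17 → 20.
For the x3, alternating steps +1, +8, +1, +8, …: 21, 22, 30, 31, 39, 40 → 48.
Putting it together: [x1=53 x2=20 x3=48].

[x1=53 x2=20 x3=48]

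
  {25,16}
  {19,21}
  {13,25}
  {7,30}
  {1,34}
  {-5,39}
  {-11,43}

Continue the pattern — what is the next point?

{-17,48}

First coordinate: 25, 19, 13, 7, 1, -5, -11 → -17 (−6 each step).
Second coordinate: 16, 21, 25, 30, 34, 39, 43 → 48 (alternating steps +5, +4, +5, +4, …).
Putting it together: {-17,48}.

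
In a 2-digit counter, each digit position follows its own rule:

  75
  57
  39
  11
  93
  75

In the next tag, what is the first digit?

First digit: 7, 5, 3, 1, 9, 7 → 5 (−2 each step, mod 10).
Second digit: +2 each step, mod 10; 5, 7, 9, 1, 3, 5 → 7.

5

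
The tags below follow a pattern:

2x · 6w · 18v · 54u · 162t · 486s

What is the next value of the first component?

1458

First component: ×3 each step, so 2, 6, 18, 54, 162, 486 → 1458.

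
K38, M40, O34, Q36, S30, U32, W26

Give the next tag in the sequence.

Y28

Letter — letters move forward 2 places in the alphabet: K, M, O, Q, S, U, W → Y.
Second component goes 38, 40, 34, 36, 30, 32, 26 → 28 (alternating steps +2, −6, +2, −6, …).
So the next tag is Y28.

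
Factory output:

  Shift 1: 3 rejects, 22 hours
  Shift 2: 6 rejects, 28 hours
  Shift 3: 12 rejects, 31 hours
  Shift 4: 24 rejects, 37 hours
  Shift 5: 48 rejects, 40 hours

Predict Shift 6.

96 rejects, 46 hours

Rejects — ×2 each step: 3, 6, 12, 24, 48 → 96.
Hours — alternating steps +6, +3, +6, +3, …: 22, 28, 31, 37, 40 → 46.
Putting it together: 96 rejects, 46 hours.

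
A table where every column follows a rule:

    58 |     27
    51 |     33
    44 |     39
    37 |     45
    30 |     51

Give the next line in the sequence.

First component: −7 each step; 58, 51, 44, 37, 30 → 23.
Second component goes 27, 33, 39, 45, 51 → 57 (+6 each step).
Putting it together: 23  57.

23  57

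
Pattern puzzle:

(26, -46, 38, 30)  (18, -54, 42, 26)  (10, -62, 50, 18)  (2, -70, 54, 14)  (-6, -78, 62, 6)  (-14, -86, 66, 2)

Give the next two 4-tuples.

First slot: −8 each step; 26, 18, 10, 2, -6, -14 → -22 → -30.
Second slot: −8 each step; -46, -54, -62, -70, -78, -86 → -94 → -102.
Third slot: alternating steps +4, +8, +4, +8, …, so 38, 42, 50, 54, 62, 66 → 74 → 78.
For the fourth slot, together with the third slot always sums to 68: 30, 26, 18, 14, 6, 2 → -6 → -10.
So the next two 4-tuples are (-22, -94, 74, -6) and (-30, -102, 78, -10).

(-22, -94, 74, -6), (-30, -102, 78, -10)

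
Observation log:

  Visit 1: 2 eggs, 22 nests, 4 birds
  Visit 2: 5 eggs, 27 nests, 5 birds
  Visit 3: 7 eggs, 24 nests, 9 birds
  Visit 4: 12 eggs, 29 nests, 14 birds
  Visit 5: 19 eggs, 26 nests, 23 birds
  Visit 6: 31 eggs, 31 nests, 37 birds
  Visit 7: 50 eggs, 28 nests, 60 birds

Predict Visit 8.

Eggs: each term is the sum of the two before it; 2, 5, 7, 12, 19, 31, 50 → 81.
Nests: alternating steps +5, −3, +5, −3, …; 22, 27, 24, 29, 26, 31, 28 → 33.
Birds: 4, 5, 9, 14, 23, 37, 60 → 97 (each term is the sum of the two before it).
Putting it together: 81 eggs, 33 nests, 97 birds.

81 eggs, 33 nests, 97 birds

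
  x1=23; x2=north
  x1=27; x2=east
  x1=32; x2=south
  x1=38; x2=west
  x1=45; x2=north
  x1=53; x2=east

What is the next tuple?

X1 goes 23, 27, 32, 38, 45, 53 → 62 (differences are 4, 5, 6, … (increasing by 1 each time)).
X2: repeats north → east → south → west; north, east, south, west, north, east → south.
Combining the parts gives x1=62; x2=south.

x1=62; x2=south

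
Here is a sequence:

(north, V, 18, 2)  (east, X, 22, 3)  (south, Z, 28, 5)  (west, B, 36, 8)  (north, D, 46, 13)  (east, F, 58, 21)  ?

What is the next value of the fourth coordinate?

34

For the fourth coordinate, each term is the sum of the two before it: 2, 3, 5, 8, 13, 21 → 34.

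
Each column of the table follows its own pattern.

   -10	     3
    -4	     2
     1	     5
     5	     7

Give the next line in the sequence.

First component: -10, -4, 1, 5 → 8 (differences are 6, 5, 4, … (decreasing by 1 each time)).
Second component goes 3, 2, 5, 7 → 12 (each term is the sum of the two before it).
Putting it together: 8  12.

8  12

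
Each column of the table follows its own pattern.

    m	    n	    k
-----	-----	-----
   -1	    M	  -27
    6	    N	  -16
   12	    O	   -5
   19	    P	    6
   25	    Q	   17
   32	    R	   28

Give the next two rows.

38  S  39; 45  T  50

Column m goes -1, 6, 12, 19, 25, 32 → 38 → 45 (alternating steps +7, +6, +7, +6, …).
Column n: letters move forward 1 place in the alphabet; M, N, O, P, Q, R → S → T.
Column k: -27, -16, -5, 6, 17, 28 → 39 → 50 (+11 each step).
So the next two rows are 38  S  39 and 45  T  50.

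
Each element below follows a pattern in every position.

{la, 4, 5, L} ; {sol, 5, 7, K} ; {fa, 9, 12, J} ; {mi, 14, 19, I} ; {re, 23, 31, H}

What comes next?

{do, 37, 50, G}

Note: la, sol, fa, mi, re → do (runs backward through the solfège scale do→ti).
Second value: each term is the sum of the two before it, so 4, 5, 9, 14, 23 → 37.
For the third value, each term is the sum of the two before it: 5, 7, 12, 19, 31 → 50.
Letter goes L, K, J, I, H → G (letters move back 1 place in the alphabet).
Putting it together: {do, 37, 50, G}.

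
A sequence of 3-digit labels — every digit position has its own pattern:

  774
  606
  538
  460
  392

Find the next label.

First digit: −1 each step, mod 10, so 7, 6, 5, 4, 3 → 2.
Second digit — +3 each step, mod 10: 7, 0, 3, 6, 9 → 2.
Third digit: +2 each step, mod 10; 4, 6, 8, 0, 2 → 4.
Putting it together: 224.

224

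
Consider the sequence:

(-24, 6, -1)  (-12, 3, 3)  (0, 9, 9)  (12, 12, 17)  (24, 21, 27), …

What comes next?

(36, 33, 39)

First part: +12 each step, so -24, -12, 0, 12, 24 → 36.
Second part: each term is the sum of the two before it; 6, 3, 9, 12, 21 → 33.
Third part: -1, 3, 9, 17, 27 → 39 (differences are 4, 6, 8, … (increasing by 2 each time)).
Combining the parts gives (36, 33, 39).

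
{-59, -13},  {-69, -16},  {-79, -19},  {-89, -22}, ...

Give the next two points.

{-99, -25}, {-109, -28}

First component — −10 each step: -59, -69, -79, -89 → -99 → -109.
Second component — −3 each step: -13, -16, -19, -22 → -25 → -28.
So the next two points are {-99, -25} and {-109, -28}.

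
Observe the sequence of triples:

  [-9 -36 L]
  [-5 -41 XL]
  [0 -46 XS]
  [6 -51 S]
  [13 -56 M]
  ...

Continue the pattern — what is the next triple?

[21 -61 L]

First slot: -9, -5, 0, 6, 13 → 21 (differences are 4, 5, 6, … (increasing by 1 each time)).
Second slot — −5 each step: -36, -41, -46, -51, -56 → -61.
Size: runs through clothing sizes XS→XL, so L, XL, XS, S, M → L.
Putting it together: [21 -61 L].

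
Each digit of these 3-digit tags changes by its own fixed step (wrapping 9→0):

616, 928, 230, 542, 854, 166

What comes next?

First digit goes 6, 9, 2, 5, 8, 1 → 4 (+3 each step, mod 10).
For the second digit, +1 each step, mod 10: 1, 2, 3, 4, 5, 6 → 7.
Third digit goes 6, 8, 0, 2, 4, 6 → 8 (+2 each step, mod 10).
So the next tag is 478.

478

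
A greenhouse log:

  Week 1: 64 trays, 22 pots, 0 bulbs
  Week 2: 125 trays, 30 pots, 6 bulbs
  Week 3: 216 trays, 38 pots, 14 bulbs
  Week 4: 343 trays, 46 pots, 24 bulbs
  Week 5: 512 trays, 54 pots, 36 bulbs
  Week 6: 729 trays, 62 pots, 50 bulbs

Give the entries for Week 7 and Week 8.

Trays — perfect cubes: 4³, 5³, 6³, …: 64, 125, 216, 343, 512, 729 → 1000 → 1331.
Pots: +8 each step; 22, 30, 38, 46, 54, 62 → 70 → 78.
Bulbs — differences are 6, 8, 10, … (increasing by 2 each time): 0, 6, 14, 24, 36, 50 → 66 → 84.
Putting the parts together: 1000 trays, 70 pots, 66 bulbs and then 1331 trays, 78 pots, 84 bulbs.

1000 trays, 70 pots, 66 bulbs; 1331 trays, 78 pots, 84 bulbs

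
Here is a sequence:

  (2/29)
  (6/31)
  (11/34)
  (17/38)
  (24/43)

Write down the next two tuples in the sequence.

(32/49), (41/56)

For the first coordinate, differences are 4, 5, 6, … (increasing by 1 each time): 2, 6, 11, 17, 24 → 32 → 41.
For the second coordinate, differences are 2, 3, 4, … (increasing by 1 each time): 29, 31, 34, 38, 43 → 49 → 56.
Putting the parts together: (32/49) and then (41/56).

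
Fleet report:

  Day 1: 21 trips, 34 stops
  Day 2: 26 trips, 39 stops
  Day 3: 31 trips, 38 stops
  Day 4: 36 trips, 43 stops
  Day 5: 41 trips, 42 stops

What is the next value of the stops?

Stops — alternating steps +5, −1, +5, −1, …: 34, 39, 38, 43, 42 → 47.

47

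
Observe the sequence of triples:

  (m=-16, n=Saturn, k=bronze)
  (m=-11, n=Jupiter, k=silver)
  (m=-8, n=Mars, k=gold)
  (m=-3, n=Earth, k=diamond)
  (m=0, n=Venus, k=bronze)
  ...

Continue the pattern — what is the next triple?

M: alternating steps +5, +3, +5, +3, …, so -16, -11, -8, -3, 0 → 5.
N: runs backward through the planets Mercury→Neptune, so Saturn, Jupiter, Mars, Earth, Venus → Mercury.
K: repeats bronze → silver → gold → diamond; bronze, silver, gold, diamond, bronze → silver.
Putting it together: (m=5, n=Mercury, k=silver).

(m=5, n=Mercury, k=silver)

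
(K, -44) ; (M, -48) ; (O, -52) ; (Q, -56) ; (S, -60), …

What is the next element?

For the letter, letters move forward 2 places in the alphabet: K, M, O, Q, S → U.
Second part: −4 each step, so -44, -48, -52, -56, -60 → -64.
So the next element is (U, -64).

(U, -64)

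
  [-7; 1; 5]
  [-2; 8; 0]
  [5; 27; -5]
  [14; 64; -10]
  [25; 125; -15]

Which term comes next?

[38; 216; -20]

First coordinate: differences are 5, 7, 9, … (increasing by 2 each time); -7, -2, 5, 14, 25 → 38.
Second coordinate: perfect cubes: 1³, 2³, 3³, …; 1, 8, 27, 64, 125 → 216.
Third coordinate — −5 each step: 5, 0, -5, -10, -15 → -20.
Combining the parts gives [38; 216; -20].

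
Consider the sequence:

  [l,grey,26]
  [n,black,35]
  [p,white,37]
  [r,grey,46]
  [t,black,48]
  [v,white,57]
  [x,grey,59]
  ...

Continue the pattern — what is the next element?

Letter: letters move forward 2 places in the alphabet; l, n, p, r, t, v, x → z.
Shade goes grey, black, white, grey, black, white, grey → black (repeats grey → black → white).
Third slot: 26, 35, 37, 46, 48, 57, 59 → 68 (alternating steps +9, +2, +9, +2, …).
Putting it together: [z,black,68].

[z,black,68]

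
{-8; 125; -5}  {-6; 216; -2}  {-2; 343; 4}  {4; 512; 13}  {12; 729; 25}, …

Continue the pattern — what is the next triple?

{22; 1000; 40}

First entry — differences are 2, 4, 6, … (increasing by 2 each time): -8, -6, -2, 4, 12 → 22.
Second entry: perfect cubes: 5³, 6³, 7³, …; 125, 216, 343, 512, 729 → 1000.
Third entry: -5, -2, 4, 13, 25 → 40 (differences are 3, 6, 9, … (increasing by 3 each time)).
Combining the parts gives {22; 1000; 40}.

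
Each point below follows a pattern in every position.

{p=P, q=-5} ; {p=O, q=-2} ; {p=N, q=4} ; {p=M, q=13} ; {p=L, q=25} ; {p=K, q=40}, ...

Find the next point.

{p=J, q=58}

P — letters move back 1 place in the alphabet: P, O, N, M, L, K → J.
For the q, differences are 3, 6, 9, … (increasing by 3 each time): -5, -2, 4, 13, 25, 40 → 58.
Putting it together: {p=J, q=58}.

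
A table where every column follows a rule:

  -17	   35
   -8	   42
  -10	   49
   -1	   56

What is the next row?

-3  63

First component: alternating steps +9, −2, +9, −2, …, so -17, -8, -10, -1 → -3.
Second component goes 35, 42, 49, 56 → 63 (+7 each step).
Putting it together: -3  63.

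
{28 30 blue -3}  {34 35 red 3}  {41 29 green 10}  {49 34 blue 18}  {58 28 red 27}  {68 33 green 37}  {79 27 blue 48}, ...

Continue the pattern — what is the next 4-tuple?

{91 32 red 60}

First slot: 28, 34, 41, 49, 58, 68, 79 → 91 (differences are 6, 7, 8, … (increasing by 1 each time)).
Second slot — alternating steps +5, −6, +5, −6, …: 30, 35, 29, 34, 28, 33, 27 → 32.
Colour goes blue, red, green, blue, red, green, blue → red (repeats blue → red → green).
Fourth slot: differences are 6, 7, 8, … (increasing by 1 each time); -3, 3, 10, 18, 27, 37, 48 → 60.
Putting it together: {91 32 red 60}.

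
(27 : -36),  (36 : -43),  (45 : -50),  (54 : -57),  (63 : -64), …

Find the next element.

(72 : -71)

First slot: +9 each step; 27, 36, 45, 54, 63 → 72.
Second slot: −7 each step, so -36, -43, -50, -57, -64 → -71.
So the next element is (72 : -71).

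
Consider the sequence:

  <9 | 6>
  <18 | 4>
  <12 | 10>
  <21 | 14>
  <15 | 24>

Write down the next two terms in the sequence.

<24 | 38>, <18 | 62>

First component: 9, 18, 12, 21, 15 → 24 → 18 (alternating steps +9, −6, +9, −6, …).
Second component goes 6, 4, 10, 14, 24 → 38 → 62 (each term is the sum of the two before it).
Putting the parts together: <24 | 38> and then <18 | 62>.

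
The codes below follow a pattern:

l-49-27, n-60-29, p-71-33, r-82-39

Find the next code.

t-93-47

Letter — letters move forward 2 places in the alphabet: l, n, p, r → t.
Second component goes 49, 60, 71, 82 → 93 (+11 each step).
Third component: 27, 29, 33, 39 → 47 (differences are 2, 4, 6, … (increasing by 2 each time)).
So the next code is t-93-47.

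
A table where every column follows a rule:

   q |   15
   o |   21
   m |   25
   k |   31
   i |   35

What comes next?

g  41

Letter: letters move back 2 places in the alphabet, so q, o, m, k, i → g.
For the second component, alternating steps +6, +4, +6, +4, …: 15, 21, 25, 31, 35 → 41.
So the next row is g  41.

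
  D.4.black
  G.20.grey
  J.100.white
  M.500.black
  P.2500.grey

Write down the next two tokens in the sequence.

Letter: letters move forward 3 places in the alphabet; D, G, J, M, P → S → V.
Second component: ×5 each step; 4, 20, 100, 500, 2500 → 12500 → 62500.
Shade — repeats black → grey → white: black, grey, white, black, grey → white → black.
So the next two tokens are S.12500.white and V.62500.black.

S.12500.white then V.62500.black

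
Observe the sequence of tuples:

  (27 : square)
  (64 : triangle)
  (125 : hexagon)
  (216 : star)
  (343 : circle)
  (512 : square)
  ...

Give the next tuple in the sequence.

(729 : triangle)

First entry goes 27, 64, 125, 216, 343, 512 → 729 (perfect cubes: 3³, 4³, 5³, …).
Shape: square, triangle, hexagon, star, circle, square → triangle (repeats square → triangle → hexagon → star → circle).
Putting it together: (729 : triangle).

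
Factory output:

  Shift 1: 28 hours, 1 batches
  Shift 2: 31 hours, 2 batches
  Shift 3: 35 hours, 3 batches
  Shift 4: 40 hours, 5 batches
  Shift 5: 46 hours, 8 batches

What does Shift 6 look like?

53 hours, 13 batches

Hours goes 28, 31, 35, 40, 46 → 53 (differences are 3, 4, 5, … (increasing by 1 each time)).
Batches: each term is the sum of the two before it; 1, 2, 3, 5, 8 → 13.
So the next line is 53 hours, 13 batches.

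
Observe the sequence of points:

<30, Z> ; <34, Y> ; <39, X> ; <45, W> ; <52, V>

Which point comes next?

For the first part, differences are 4, 5, 6, … (increasing by 1 each time): 30, 34, 39, 45, 52 → 60.
Letter: Z, Y, X, W, V → U (letters move back 1 place in the alphabet).
So the next point is <60, U>.

<60, U>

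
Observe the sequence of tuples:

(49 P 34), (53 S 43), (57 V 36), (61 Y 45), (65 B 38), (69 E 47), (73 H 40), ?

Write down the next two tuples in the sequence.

(77 K 49), (81 N 42)

First component: +4 each step, so 49, 53, 57, 61, 65, 69, 73 → 77 → 81.
Letter goes P, S, V, Y, B, E, H → K → N (letters move forward 3 places in the alphabet, wrapping Z→A).
Third component: alternating steps +9, −7, +9, −7, …, so 34, 43, 36, 45, 38, 47, 40 → 49 → 42.
So the next two tuples are (77 K 49) and (81 N 42).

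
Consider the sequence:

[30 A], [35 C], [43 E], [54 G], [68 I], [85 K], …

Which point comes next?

[105 M]

First value: differences are 5, 8, 11, … (increasing by 3 each time); 30, 35, 43, 54, 68, 85 → 105.
Letter: letters move forward 2 places in the alphabet, so A, C, E, G, I, K → M.
Combining the parts gives [105 M].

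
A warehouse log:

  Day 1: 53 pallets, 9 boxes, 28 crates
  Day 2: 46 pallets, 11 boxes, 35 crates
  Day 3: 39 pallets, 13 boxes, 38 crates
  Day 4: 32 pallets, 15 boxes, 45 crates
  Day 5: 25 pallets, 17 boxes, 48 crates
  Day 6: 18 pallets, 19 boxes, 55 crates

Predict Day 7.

11 pallets, 21 boxes, 58 crates

Pallets: −7 each step; 53, 46, 39, 32, 25, 18 → 11.
Boxes goes 9, 11, 13, 15, 17, 19 → 21 (+2 each step).
Crates: alternating steps +7, +3, +7, +3, …, so 28, 35, 38, 45, 48, 55 → 58.
So the next row is 11 pallets, 21 boxes, 58 crates.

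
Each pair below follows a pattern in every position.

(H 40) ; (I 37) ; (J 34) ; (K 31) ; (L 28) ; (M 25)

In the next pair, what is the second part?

Second part goes 40, 37, 34, 31, 28, 25 → 22 (−3 each step).

22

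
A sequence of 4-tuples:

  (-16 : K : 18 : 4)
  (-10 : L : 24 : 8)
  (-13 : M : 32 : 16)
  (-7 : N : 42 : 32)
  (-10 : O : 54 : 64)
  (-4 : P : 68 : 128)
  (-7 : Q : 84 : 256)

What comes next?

First slot: alternating steps +6, −3, +6, −3, …, so -16, -10, -13, -7, -10, -4, -7 → -1.
Letter: letters move forward 1 place in the alphabet; K, L, M, N, O, P, Q → R.
Third slot — differences are 6, 8, 10, … (increasing by 2 each time): 18, 24, 32, 42, 54, 68, 84 → 102.
Fourth slot: 4, 8, 16, 32, 64, 128, 256 → 512 (×2 each step).
So the next 4-tuple is (-1 : R : 102 : 512).

(-1 : R : 102 : 512)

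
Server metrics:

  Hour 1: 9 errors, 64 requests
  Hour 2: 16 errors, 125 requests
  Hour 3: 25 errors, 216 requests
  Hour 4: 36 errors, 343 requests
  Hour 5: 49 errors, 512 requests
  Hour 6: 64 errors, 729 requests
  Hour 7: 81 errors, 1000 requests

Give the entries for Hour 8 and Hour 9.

100 errors, 1331 requests; 121 errors, 1728 requests

For the errors, perfect squares: 3², 4², 5², …: 9, 16, 25, 36, 49, 64, 81 → 100 → 121.
Requests: 64, 125, 216, 343, 512, 729, 1000 → 1331 → 1728 (perfect cubes: 4³, 5³, 6³, …).
Putting the parts together: 100 errors, 1331 requests and then 121 errors, 1728 requests.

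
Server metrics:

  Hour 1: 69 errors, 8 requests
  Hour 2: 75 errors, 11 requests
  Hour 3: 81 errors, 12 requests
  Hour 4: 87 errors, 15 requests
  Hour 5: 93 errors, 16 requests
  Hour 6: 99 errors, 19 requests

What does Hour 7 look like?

105 errors, 20 requests

Errors: +6 each step, so 69, 75, 81, 87, 93, 99 → 105.
Requests: 8, 11, 12, 15, 16, 19 → 20 (alternating steps +3, +1, +3, +1, …).
So the next line is 105 errors, 20 requests.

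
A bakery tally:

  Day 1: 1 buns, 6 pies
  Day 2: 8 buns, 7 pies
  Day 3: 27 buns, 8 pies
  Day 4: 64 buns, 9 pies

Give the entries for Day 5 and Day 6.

Buns: 1, 8, 27, 64 → 125 → 216 (perfect cubes: 1³, 2³, 3³, …).
Pies — +1 each step: 6, 7, 8, 9 → 10 → 11.
Putting the parts together: 125 buns, 10 pies and then 216 buns, 11 pies.

125 buns, 10 pies; 216 buns, 11 pies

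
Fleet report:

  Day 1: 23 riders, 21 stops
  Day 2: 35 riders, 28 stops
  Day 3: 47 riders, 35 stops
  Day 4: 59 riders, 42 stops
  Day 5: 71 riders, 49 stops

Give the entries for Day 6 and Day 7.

Riders: +12 each step; 23, 35, 47, 59, 71 → 83 → 95.
Stops: 21, 28, 35, 42, 49 → 56 → 63 (+7 each step).
So the next two records are 83 riders, 56 stops and 95 riders, 63 stops.

83 riders, 56 stops; 95 riders, 63 stops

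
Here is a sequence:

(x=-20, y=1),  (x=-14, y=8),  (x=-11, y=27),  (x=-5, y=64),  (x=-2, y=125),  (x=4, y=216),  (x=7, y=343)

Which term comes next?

For the x, alternating steps +6, +3, +6, +3, …: -20, -14, -11, -5, -2, 4, 7 → 13.
Y: 1, 8, 27, 64, 125, 216, 343 → 512 (perfect cubes: 1³, 2³, 3³, …).
So the next term is (x=13, y=512).

(x=13, y=512)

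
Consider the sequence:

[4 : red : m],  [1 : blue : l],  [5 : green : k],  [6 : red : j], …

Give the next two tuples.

[11 : blue : i], [17 : green : h]

First coordinate: 4, 1, 5, 6 → 11 → 17 (each term is the sum of the two before it).
Colour goes red, blue, green, red → blue → green (repeats red → blue → green).
Letter: m, l, k, j → i → h (letters move back 1 place in the alphabet).
So the next two tuples are [11 : blue : i] and [17 : green : h].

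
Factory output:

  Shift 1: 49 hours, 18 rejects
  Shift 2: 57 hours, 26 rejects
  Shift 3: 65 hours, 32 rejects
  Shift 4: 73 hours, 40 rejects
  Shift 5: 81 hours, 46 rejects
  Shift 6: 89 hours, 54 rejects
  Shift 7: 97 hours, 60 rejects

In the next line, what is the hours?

Hours goes 49, 57, 65, 73, 81, 89, 97 → 105 (+8 each step).

105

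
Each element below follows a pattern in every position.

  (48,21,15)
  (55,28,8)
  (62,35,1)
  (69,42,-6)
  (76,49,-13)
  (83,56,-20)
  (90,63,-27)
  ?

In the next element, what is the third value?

First value: +7 each step, so 48, 55, 62, 69, 76, 83, 90 → 97.
For the second value, +7 each step: 21, 28, 35, 42, 49, 56, 63 → 70.
Third value — together with the first value always sums to 63: 15, 8, 1, -6, -13, -20, -27 → -34.

-34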